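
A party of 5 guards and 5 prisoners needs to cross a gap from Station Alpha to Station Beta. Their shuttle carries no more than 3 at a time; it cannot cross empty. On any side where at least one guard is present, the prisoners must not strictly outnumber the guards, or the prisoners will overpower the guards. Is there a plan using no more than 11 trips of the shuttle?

Yes — this plan uses 11 crossings (≤ 11):
1. 2 prisoners → Station Beta.  (Station Alpha: 5G 3P; Station Beta: 0G 2P)
2. 1 prisoner ← Station Alpha.  (Station Alpha: 5G 4P; Station Beta: 0G 1P)
3. 3 prisoners → Station Beta.  (Station Alpha: 5G 1P; Station Beta: 0G 4P)
4. 1 prisoner ← Station Alpha.  (Station Alpha: 5G 2P; Station Beta: 0G 3P)
5. 3 guards → Station Beta.  (Station Alpha: 2G 2P; Station Beta: 3G 3P)
6. 1 guard and 1 prisoner ← Station Alpha.  (Station Alpha: 3G 3P; Station Beta: 2G 2P)
7. 3 guards → Station Beta.  (Station Alpha: 0G 3P; Station Beta: 5G 2P)
8. 1 prisoner ← Station Alpha.  (Station Alpha: 0G 4P; Station Beta: 5G 1P)
9. 2 prisoners → Station Beta.  (Station Alpha: 0G 2P; Station Beta: 5G 3P)
10. 1 prisoner ← Station Alpha.  (Station Alpha: 0G 3P; Station Beta: 5G 2P)
11. 3 prisoners → Station Beta.  (Station Alpha: 0G 0P; Station Beta: 5G 5P)

Yes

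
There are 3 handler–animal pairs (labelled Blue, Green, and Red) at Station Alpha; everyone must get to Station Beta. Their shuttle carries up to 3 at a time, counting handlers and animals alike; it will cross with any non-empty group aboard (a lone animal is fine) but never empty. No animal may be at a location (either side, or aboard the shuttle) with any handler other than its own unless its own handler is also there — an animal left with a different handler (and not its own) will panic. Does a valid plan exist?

Yes

1. animal Blue and handler Blue cross → Station Beta.
2. handler Blue crosses ← Station Alpha.
3. handler Blue, handler Green, and handler Red cross → Station Beta.
4. animal Blue crosses ← Station Alpha.
5. animal Blue, animal Green, and animal Red cross → Station Beta.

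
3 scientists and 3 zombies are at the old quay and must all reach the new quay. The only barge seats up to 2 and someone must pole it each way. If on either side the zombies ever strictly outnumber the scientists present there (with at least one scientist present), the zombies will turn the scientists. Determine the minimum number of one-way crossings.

11

Counting alone: each trip to the new quay takes at most 2 across and each return brings at least 1 back, so after t trips out (and t−1 returns) at most 2t − (t−1) of the 6 are across; that first reaches 6 at t = 5, so at least 9 crossings are needed.
The safety rule pushes this higher. Following every safe sequence of crossings, the most of the 6 that can be at the new quay as the barge arrives there on crossing 9 is 5 — never all 6.
So no plan with fewer than 11 crossings exists, and this one achieves 11:
1. 2 zombies → the new quay.  (the old quay: 3S 1Z; the new quay: 0S 2Z)
2. 1 zombie ← the old quay.  (the old quay: 3S 2Z; the new quay: 0S 1Z)
3. 2 zombies → the new quay.  (the old quay: 3S 0Z; the new quay: 0S 3Z)
4. 1 zombie ← the old quay.  (the old quay: 3S 1Z; the new quay: 0S 2Z)
5. 2 scientists → the new quay.  (the old quay: 1S 1Z; the new quay: 2S 2Z)
6. 1 scientist and 1 zombie ← the old quay.  (the old quay: 2S 2Z; the new quay: 1S 1Z)
7. 2 scientists → the new quay.  (the old quay: 0S 2Z; the new quay: 3S 1Z)
8. 1 zombie ← the old quay.  (the old quay: 0S 3Z; the new quay: 3S 0Z)
9. 2 zombies → the new quay.  (the old quay: 0S 1Z; the new quay: 3S 2Z)
10. 1 zombie ← the old quay.  (the old quay: 0S 2Z; the new quay: 3S 1Z)
11. 2 zombies → the new quay.  (the old quay: 0S 0Z; the new quay: 3S 3Z)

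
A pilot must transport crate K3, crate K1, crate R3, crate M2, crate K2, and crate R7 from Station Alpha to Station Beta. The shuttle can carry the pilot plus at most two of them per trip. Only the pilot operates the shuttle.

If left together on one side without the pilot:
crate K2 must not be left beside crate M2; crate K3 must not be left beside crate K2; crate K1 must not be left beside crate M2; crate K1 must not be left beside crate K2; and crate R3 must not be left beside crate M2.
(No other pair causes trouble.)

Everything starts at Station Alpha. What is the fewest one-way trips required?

Counting alone: the pilot can take at most 2 across per trip to Station Beta, so moving all 6 needs at least 3 loaded trips out, with a return between consecutive ones — at least 5 crossings.
The safety rule pushes this higher. Following every safe sequence of crossings, the most of the 6 that can be at Station Beta as the shuttle arrives there on crossings 5, 7 is 4, 5 respectively — never all 6.
So no plan with fewer than 9 crossings exists, and this one achieves 9:
1. Pilot goes to Station Beta with crate K2 and crate M2.
2. Pilot goes back to Station Alpha with crate M2.
3. Pilot goes to Station Beta with crate K3 and crate M2.
4. Pilot goes back to Station Alpha with crate K2.
5. Pilot goes to Station Beta with crate K1 and crate R3.
6. Pilot goes back to Station Alpha with crate M2.
7. Pilot goes to Station Beta with crate M2 and crate R7.
8. Pilot goes back to Station Alpha with crate M2.
9. Pilot goes to Station Beta with crate K2 and crate M2.

9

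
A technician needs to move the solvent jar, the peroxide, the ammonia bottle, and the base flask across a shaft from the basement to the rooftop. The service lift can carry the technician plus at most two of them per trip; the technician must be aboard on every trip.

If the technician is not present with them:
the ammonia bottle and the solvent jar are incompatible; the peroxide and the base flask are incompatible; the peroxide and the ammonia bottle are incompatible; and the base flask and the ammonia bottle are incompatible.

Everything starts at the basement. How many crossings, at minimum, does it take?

5

Counting alone: the technician can take at most 2 across per trip to the rooftop, so moving all 4 needs at least 2 loaded trips out, with a return between consecutive ones — at least 3 crossings.
The safety rule pushes this higher. Following every safe sequence of crossings, the most of the 4 that can be at the rooftop as the service lift arrives there on crossing 3 is 3 — never all 4.
So no plan with fewer than 5 crossings exists, and this one achieves 5:
1. Technician goes to the rooftop with the ammonia bottle and the peroxide.
2. Technician goes back to the basement with the peroxide.
3. Technician goes to the rooftop with the peroxide and the solvent jar.
4. Technician goes back to the basement with the ammonia bottle.
5. Technician goes to the rooftop with the ammonia bottle and the base flask.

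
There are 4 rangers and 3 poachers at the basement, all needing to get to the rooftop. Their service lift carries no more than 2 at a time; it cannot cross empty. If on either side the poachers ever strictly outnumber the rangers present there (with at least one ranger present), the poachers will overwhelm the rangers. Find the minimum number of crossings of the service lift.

11

Counting alone: each trip to the rooftop takes at most 2 across and each return brings at least 1 back, so after t trips out (and t−1 returns) at most 2t − (t−1) of the 7 are across; that first reaches 7 at t = 6, so at least 11 crossings are needed.
The plan below uses exactly 11 crossings, so it is optimal:
1. 2 poachers → the rooftop.  (the basement: 4R 1P; the rooftop: 0R 2P)
2. 1 poacher ← the basement.  (the basement: 4R 2P; the rooftop: 0R 1P)
3. 2 poachers → the rooftop.  (the basement: 4R 0P; the rooftop: 0R 3P)
4. 1 poacher ← the basement.  (the basement: 4R 1P; the rooftop: 0R 2P)
5. 2 rangers → the rooftop.  (the basement: 2R 1P; the rooftop: 2R 2P)
6. 1 poacher ← the basement.  (the basement: 2R 2P; the rooftop: 2R 1P)
7. 1 ranger and 1 poacher → the rooftop.  (the basement: 1R 1P; the rooftop: 3R 2P)
8. 1 ranger ← the basement.  (the basement: 2R 1P; the rooftop: 2R 2P)
9. 1 ranger and 1 poacher → the rooftop.  (the basement: 1R 0P; the rooftop: 3R 3P)
10. 1 poacher ← the basement.  (the basement: 1R 1P; the rooftop: 3R 2P)
11. 1 ranger and 1 poacher → the rooftop.  (the basement: 0R 0P; the rooftop: 4R 3P)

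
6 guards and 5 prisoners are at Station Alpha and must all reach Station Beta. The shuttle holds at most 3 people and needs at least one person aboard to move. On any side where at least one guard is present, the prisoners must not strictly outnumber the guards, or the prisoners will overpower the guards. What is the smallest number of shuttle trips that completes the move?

Counting alone: each trip to Station Beta takes at most 3 across and each return brings at least 1 back, so after t trips out (and t−1 returns) at most 3t − (t−1) of the 11 are across; that first reaches 11 at t = 5, so at least 9 crossings are needed.
The plan below uses exactly 9 crossings, so it is optimal:
1. 3 prisoners → Station Beta.  (Station Alpha: 6G 2P; Station Beta: 0G 3P)
2. 1 prisoner ← Station Alpha.  (Station Alpha: 6G 3P; Station Beta: 0G 2P)
3. 3 guards → Station Beta.  (Station Alpha: 3G 3P; Station Beta: 3G 2P)
4. 1 guard ← Station Alpha.  (Station Alpha: 4G 3P; Station Beta: 2G 2P)
5. 2 guards and 1 prisoner → Station Beta.  (Station Alpha: 2G 2P; Station Beta: 4G 3P)
6. 1 guard ← Station Alpha.  (Station Alpha: 3G 2P; Station Beta: 3G 3P)
7. 2 guards and 1 prisoner → Station Beta.  (Station Alpha: 1G 1P; Station Beta: 5G 4P)
8. 1 guard ← Station Alpha.  (Station Alpha: 2G 1P; Station Beta: 4G 4P)
9. 2 guards and 1 prisoner → Station Beta.  (Station Alpha: 0G 0P; Station Beta: 6G 5P)

9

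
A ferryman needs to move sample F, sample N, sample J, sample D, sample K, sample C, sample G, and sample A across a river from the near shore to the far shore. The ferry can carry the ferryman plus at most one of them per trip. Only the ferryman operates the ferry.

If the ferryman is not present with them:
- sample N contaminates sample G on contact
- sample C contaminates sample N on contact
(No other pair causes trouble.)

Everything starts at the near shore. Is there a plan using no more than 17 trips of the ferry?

Yes

Yes — this plan uses 17 crossings (≤ 17):
1. Ferryman goes to the far shore with sample N.
2. Ferryman goes back to the near shore alone.
3. Ferryman goes to the far shore with sample F.
4. Ferryman goes back to the near shore alone.
5. Ferryman goes to the far shore with sample J.
6. Ferryman goes back to the near shore alone.
7. Ferryman goes to the far shore with sample D.
8. Ferryman goes back to the near shore alone.
9. Ferryman goes to the far shore with sample K.
10. Ferryman goes back to the near shore alone.
11. Ferryman goes to the far shore with sample C.
12. Ferryman goes back to the near shore with sample N.
13. Ferryman goes to the far shore with sample G.
14. Ferryman goes back to the near shore alone.
15. Ferryman goes to the far shore with sample A.
16. Ferryman goes back to the near shore alone.
17. Ferryman goes to the far shore with sample N.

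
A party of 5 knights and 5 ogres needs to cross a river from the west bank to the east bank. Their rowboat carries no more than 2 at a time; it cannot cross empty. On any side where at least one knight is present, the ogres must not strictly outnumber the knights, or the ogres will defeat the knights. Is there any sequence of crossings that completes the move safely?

No

Following every safe sequence of crossings from the start, the most of the 10 that can be at the east bank as the rowboat arrives there on crossings 1, 3, 5, 7 is 2, 3, 4, 5 respectively; the best ever achieved is 5 of 10.
From crossing 9 on, no configuration arises that was not already reachable earlier: only 13 distinct safe configurations (who is on which side, and where the rowboat is) can ever be reached, none of them has everyone across, and every continuation just revisits them. They are: 0 knights + 0 ogres across (rowboat back at the start); 0 knights + 1 ogre across (rowboat there); 0 knights + 1 ogre across (rowboat back at the start); 0 knights + 2 ogres across (rowboat there); 0 knights + 2 ogres across (rowboat back at the start); 0 knights + 3 ogres across (rowboat there); 0 knights + 3 ogres across (rowboat back at the start); 0 knights + 4 ogres across (rowboat there); 0 knights + 4 ogres across (rowboat back at the start); 0 knights + 5 ogres across (rowboat there); 1 knight + 1 ogre across (rowboat there); 1 knight + 1 ogre across (rowboat back at the start); 2 knights + 2 ogres across (rowboat there). So no valid plan exists.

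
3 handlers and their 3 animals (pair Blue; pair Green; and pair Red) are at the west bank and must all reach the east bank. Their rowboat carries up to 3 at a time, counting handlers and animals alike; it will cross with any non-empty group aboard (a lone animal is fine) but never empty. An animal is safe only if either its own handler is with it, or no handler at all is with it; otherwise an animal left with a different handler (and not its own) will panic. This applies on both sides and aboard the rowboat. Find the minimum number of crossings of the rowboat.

5

Counting alone: each trip to the east bank takes at most 3 across and each return brings at least 1 back, so after t trips out (and t−1 returns) at most 3t − (t−1) of the 6 are across; that first reaches 6 at t = 3, so at least 5 crossings are needed.
The plan below uses exactly 5 crossings, so it is optimal:
1. animal Blue and handler Blue cross → the east bank.
2. handler Blue crosses ← the west bank.
3. handler Blue, handler Green, and handler Red cross → the east bank.
4. animal Blue crosses ← the west bank.
5. animal Blue, animal Green, and animal Red cross → the east bank.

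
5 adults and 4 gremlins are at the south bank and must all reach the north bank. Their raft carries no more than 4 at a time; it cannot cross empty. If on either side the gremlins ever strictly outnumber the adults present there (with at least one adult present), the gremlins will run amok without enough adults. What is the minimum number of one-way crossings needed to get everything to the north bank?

5

Counting alone: each trip to the north bank takes at most 4 across and each return brings at least 1 back, so after t trips out (and t−1 returns) at most 4t − (t−1) of the 9 are across; that first reaches 9 at t = 3, so at least 5 crossings are needed.
The plan below uses exactly 5 crossings, so it is optimal:
1. 3 gremlins → the north bank.  (the south bank: 5A 1G; the north bank: 0A 3G)
2. 1 gremlin ← the south bank.  (the south bank: 5A 2G; the north bank: 0A 2G)
3. 3 adults and 1 gremlin → the north bank.  (the south bank: 2A 1G; the north bank: 3A 3G)
4. 1 gremlin ← the south bank.  (the south bank: 2A 2G; the north bank: 3A 2G)
5. 2 adults and 2 gremlins → the north bank.  (the south bank: 0A 0G; the north bank: 5A 4G)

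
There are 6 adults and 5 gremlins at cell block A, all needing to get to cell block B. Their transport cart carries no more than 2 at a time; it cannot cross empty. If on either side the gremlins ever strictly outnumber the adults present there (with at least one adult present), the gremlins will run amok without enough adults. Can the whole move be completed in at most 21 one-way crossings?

Yes

Yes — this plan uses 19 crossings (≤ 21):
1. 2 gremlins → cell block B.  (cell block A: 6A 3G; cell block B: 0A 2G)
2. 1 gremlin ← cell block A.  (cell block A: 6A 4G; cell block B: 0A 1G)
3. 2 gremlins → cell block B.  (cell block A: 6A 2G; cell block B: 0A 3G)
4. 1 gremlin ← cell block A.  (cell block A: 6A 3G; cell block B: 0A 2G)
5. 2 adults → cell block B.  (cell block A: 4A 3G; cell block B: 2A 2G)
6. 1 gremlin ← cell block A.  (cell block A: 4A 4G; cell block B: 2A 1G)
7. 1 adult and 1 gremlin → cell block B.  (cell block A: 3A 3G; cell block B: 3A 2G)
8. 1 adult ← cell block A.  (cell block A: 4A 3G; cell block B: 2A 2G)
9. 1 adult and 1 gremlin → cell block B.  (cell block A: 3A 2G; cell block B: 3A 3G)
10. 1 gremlin ← cell block A.  (cell block A: 3A 3G; cell block B: 3A 2G)
11. 1 adult and 1 gremlin → cell block B.  (cell block A: 2A 2G; cell block B: 4A 3G)
12. 1 adult ← cell block A.  (cell block A: 3A 2G; cell block B: 3A 3G)
13. 1 adult and 1 gremlin → cell block B.  (cell block A: 2A 1G; cell block B: 4A 4G)
14. 1 gremlin ← cell block A.  (cell block A: 2A 2G; cell block B: 4A 3G)
15. 1 adult and 1 gremlin → cell block B.  (cell block A: 1A 1G; cell block B: 5A 4G)
16. 1 adult ← cell block A.  (cell block A: 2A 1G; cell block B: 4A 4G)
17. 1 adult and 1 gremlin → cell block B.  (cell block A: 1A 0G; cell block B: 5A 5G)
18. 1 gremlin ← cell block A.  (cell block A: 1A 1G; cell block B: 5A 4G)
19. 1 adult and 1 gremlin → cell block B.  (cell block A: 0A 0G; cell block B: 6A 5G)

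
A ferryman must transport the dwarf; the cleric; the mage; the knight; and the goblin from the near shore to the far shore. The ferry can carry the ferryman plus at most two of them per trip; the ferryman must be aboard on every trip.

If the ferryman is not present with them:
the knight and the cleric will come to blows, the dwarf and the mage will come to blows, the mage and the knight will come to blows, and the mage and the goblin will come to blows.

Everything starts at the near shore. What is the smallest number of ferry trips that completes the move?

5

Counting alone: the ferryman can take at most 2 across per trip to the far shore, so moving all 5 needs at least 3 loaded trips out, with a return between consecutive ones — at least 5 crossings.
The plan below uses exactly 5 crossings, so it is optimal:
1. Ferryman goes to the far shore with the cleric and the mage.  [the near shore: the dwarf, the goblin, the knight | the far shore: the cleric, the mage]
2. Ferryman goes back to the near shore alone.  [the near shore: the dwarf, the goblin, the knight | the far shore: the cleric, the mage]
3. Ferryman goes to the far shore with the dwarf and the goblin.  [the near shore: the knight | the far shore: the cleric, the dwarf, the goblin, the mage]
4. Ferryman goes back to the near shore with the mage.  [the near shore: the knight, the mage | the far shore: the cleric, the dwarf, the goblin]
5. Ferryman goes to the far shore with the knight and the mage.  [the near shore: — | the far shore: the cleric, the dwarf, the goblin, the knight, the mage]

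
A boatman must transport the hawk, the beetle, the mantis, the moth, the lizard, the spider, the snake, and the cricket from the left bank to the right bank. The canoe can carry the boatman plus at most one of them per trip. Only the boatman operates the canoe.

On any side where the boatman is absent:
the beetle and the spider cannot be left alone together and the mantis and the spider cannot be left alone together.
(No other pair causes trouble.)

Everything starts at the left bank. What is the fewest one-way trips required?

17

Counting alone: the boatman can take at most 1 across per trip to the right bank, so moving all 8 needs at least 8 loaded trips out, with a return between consecutive ones — at least 15 crossings.
The safety rule pushes this higher. Following every safe sequence of crossings, the most of the 8 that can be at the right bank as the canoe arrives there on crossing 15 is 7 — never all 8.
So no plan with fewer than 17 crossings exists, and this one achieves 17:
1. Boatman goes to the right bank with the spider.
2. Boatman goes back to the left bank alone.
3. Boatman goes to the right bank with the hawk.
4. Boatman goes back to the left bank alone.
5. Boatman goes to the right bank with the beetle.
6. Boatman goes back to the left bank with the spider.
7. Boatman goes to the right bank with the mantis.
8. Boatman goes back to the left bank alone.
9. Boatman goes to the right bank with the moth.
10. Boatman goes back to the left bank alone.
11. Boatman goes to the right bank with the lizard.
12. Boatman goes back to the left bank alone.
13. Boatman goes to the right bank with the snake.
14. Boatman goes back to the left bank alone.
15. Boatman goes to the right bank with the cricket.
16. Boatman goes back to the left bank alone.
17. Boatman goes to the right bank with the spider.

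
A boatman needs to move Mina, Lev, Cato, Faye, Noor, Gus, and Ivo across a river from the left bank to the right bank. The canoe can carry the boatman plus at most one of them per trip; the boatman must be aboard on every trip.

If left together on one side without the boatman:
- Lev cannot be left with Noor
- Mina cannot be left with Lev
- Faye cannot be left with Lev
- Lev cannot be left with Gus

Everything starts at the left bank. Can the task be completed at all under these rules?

No

Following every safe sequence of crossings from the start, the most of the 7 that can be at the right bank as the canoe arrives there on crossings 1, 3, 5, 7 is 1, 2, 3, 4 respectively; the best ever achieved is 4 of 7.
From crossing 9 on, no configuration arises that was not already reachable earlier: only 44 distinct safe configurations (who is on which side, and where the canoe is) can ever be reached, none of them has everyone across, and every continuation just revisits them. So no valid plan exists.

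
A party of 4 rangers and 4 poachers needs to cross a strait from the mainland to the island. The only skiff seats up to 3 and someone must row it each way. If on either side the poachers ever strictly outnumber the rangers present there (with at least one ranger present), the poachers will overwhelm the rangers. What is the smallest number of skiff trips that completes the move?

9

Counting alone: each trip to the island takes at most 3 across and each return brings at least 1 back, so after t trips out (and t−1 returns) at most 3t − (t−1) of the 8 are across; that first reaches 8 at t = 4, so at least 7 crossings are needed.
The safety rule pushes this higher. Following every safe sequence of crossings, the most of the 8 that can be at the island as the skiff arrives there on crossing 7 is 7 — never all 8.
So no plan with fewer than 9 crossings exists, and this one achieves 9:
1. 2 poachers → the island.  (the mainland: 4R 2P; the island: 0R 2P)
2. 1 poacher ← the mainland.  (the mainland: 4R 3P; the island: 0R 1P)
3. 3 poachers → the island.  (the mainland: 4R 0P; the island: 0R 4P)
4. 1 poacher ← the mainland.  (the mainland: 4R 1P; the island: 0R 3P)
5. 3 rangers → the island.  (the mainland: 1R 1P; the island: 3R 3P)
6. 1 ranger and 1 poacher ← the mainland.  (the mainland: 2R 2P; the island: 2R 2P)
7. 2 rangers → the island.  (the mainland: 0R 2P; the island: 4R 2P)
8. 1 poacher ← the mainland.  (the mainland: 0R 3P; the island: 4R 1P)
9. 3 poachers → the island.  (the mainland: 0R 0P; the island: 4R 4P)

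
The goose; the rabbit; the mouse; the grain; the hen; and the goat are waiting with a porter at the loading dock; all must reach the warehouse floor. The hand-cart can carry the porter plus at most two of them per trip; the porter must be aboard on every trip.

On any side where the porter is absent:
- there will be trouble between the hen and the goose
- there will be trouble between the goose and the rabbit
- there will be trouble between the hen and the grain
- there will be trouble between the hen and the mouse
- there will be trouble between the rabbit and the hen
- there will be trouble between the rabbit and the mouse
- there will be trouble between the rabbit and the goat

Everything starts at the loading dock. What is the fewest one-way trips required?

Counting alone: the porter can take at most 2 across per trip to the warehouse floor, so moving all 6 needs at least 3 loaded trips out, with a return between consecutive ones — at least 5 crossings.
The safety rule pushes this higher. Following every safe sequence of crossings, the most of the 6 that can be at the warehouse floor as the hand-cart arrives there on crossings 5, 7 is 4, 5 respectively — never all 6.
So no plan with fewer than 9 crossings exists, and this one achieves 9:
1. Porter goes to the warehouse floor with the hen and the rabbit.  [the loading dock: the goat, the goose, the grain, the mouse | the warehouse floor: the hen, the rabbit]
2. Porter goes back to the loading dock with the rabbit.  [the loading dock: the goat, the goose, the grain, the mouse, the rabbit | the warehouse floor: the hen]
3. Porter goes to the warehouse floor with the grain and the rabbit.  [the loading dock: the goat, the goose, the mouse | the warehouse floor: the grain, the hen, the rabbit]
4. Porter goes back to the loading dock with the hen.  [the loading dock: the goat, the goose, the hen, the mouse | the warehouse floor: the grain, the rabbit]
5. Porter goes to the warehouse floor with the goose and the mouse.  [the loading dock: the goat, the hen | the warehouse floor: the goose, the grain, the mouse, the rabbit]
6. Porter goes back to the loading dock with the rabbit.  [the loading dock: the goat, the hen, the rabbit | the warehouse floor: the goose, the grain, the mouse]
7. Porter goes to the warehouse floor with the goat and the rabbit.  [the loading dock: the hen | the warehouse floor: the goat, the goose, the grain, the mouse, the rabbit]
8. Porter goes back to the loading dock with the rabbit.  [the loading dock: the hen, the rabbit | the warehouse floor: the goat, the goose, the grain, the mouse]
9. Porter goes to the warehouse floor with the hen and the rabbit.  [the loading dock: — | the warehouse floor: the goat, the goose, the grain, the hen, the mouse, the rabbit]

9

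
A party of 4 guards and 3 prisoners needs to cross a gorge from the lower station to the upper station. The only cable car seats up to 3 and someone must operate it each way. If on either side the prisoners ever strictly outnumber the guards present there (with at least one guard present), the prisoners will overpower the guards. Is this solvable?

Yes

1. 3 prisoners → the upper station.  (the lower station: 4G 0P; the upper station: 0G 3P)
2. 1 prisoner ← the lower station.  (the lower station: 4G 1P; the upper station: 0G 2P)
3. 3 guards → the upper station.  (the lower station: 1G 1P; the upper station: 3G 2P)
4. 1 guard ← the lower station.  (the lower station: 2G 1P; the upper station: 2G 2P)
5. 2 guards and 1 prisoner → the upper station.  (the lower station: 0G 0P; the upper station: 4G 3P)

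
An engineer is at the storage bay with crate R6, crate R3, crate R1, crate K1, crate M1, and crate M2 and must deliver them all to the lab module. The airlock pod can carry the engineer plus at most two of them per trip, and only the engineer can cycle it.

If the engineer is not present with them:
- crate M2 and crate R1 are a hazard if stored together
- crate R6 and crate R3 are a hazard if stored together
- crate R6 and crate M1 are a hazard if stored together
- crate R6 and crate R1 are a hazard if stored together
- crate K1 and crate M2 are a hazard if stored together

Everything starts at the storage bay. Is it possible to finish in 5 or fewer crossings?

No

Counting alone: the engineer can take at most 2 across per trip to the lab module, so moving all 6 needs at least 3 loaded trips out, with a return between consecutive ones — at least 5 crossings.
The safety rule pushes this higher. Following every safe sequence of crossings, the most of the 6 that can be at the lab module as the airlock pod arrives there on crossing 5 is 5 — never all 6.
So the move cannot be finished within 5 crossings. (The shortest complete plan takes 7:)
1. Engineer goes to the lab module with crate M2 and crate R6.  [the storage bay: crate K1, crate M1, crate R1, crate R3 | the lab module: crate M2, crate R6]
2. Engineer goes back to the storage bay alone.  [the storage bay: crate K1, crate M1, crate R1, crate R3 | the lab module: crate M2, crate R6]
3. Engineer goes to the lab module with crate R1 and crate R3.  [the storage bay: crate K1, crate M1 | the lab module: crate M2, crate R1, crate R3, crate R6]
4. Engineer goes back to the storage bay with crate M2 and crate R6.  [the storage bay: crate K1, crate M1, crate M2, crate R6 | the lab module: crate R1, crate R3]
5. Engineer goes to the lab module with crate K1 and crate M1.  [the storage bay: crate M2, crate R6 | the lab module: crate K1, crate M1, crate R1, crate R3]
6. Engineer goes back to the storage bay alone.  [the storage bay: crate M2, crate R6 | the lab module: crate K1, crate M1, crate R1, crate R3]
7. Engineer goes to the lab module with crate M2 and crate R6.  [the storage bay: — | the lab module: crate K1, crate M1, crate M2, crate R1, crate R3, crate R6]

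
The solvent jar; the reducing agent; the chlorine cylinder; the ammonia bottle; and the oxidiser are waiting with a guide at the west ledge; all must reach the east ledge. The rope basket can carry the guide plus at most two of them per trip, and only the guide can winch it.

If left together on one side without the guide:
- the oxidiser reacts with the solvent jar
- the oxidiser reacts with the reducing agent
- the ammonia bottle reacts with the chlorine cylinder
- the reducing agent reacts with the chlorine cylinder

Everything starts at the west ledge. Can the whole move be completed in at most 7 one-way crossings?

Yes

Yes — this plan uses 7 crossings (≤ 7):
1. Guide goes to the east ledge with the chlorine cylinder and the oxidiser.
2. Guide goes back to the west ledge alone.
3. Guide goes to the east ledge with the solvent jar.
4. Guide goes back to the west ledge with the oxidiser.
5. Guide goes to the east ledge with the ammonia bottle and the reducing agent.
6. Guide goes back to the west ledge with the chlorine cylinder.
7. Guide goes to the east ledge with the chlorine cylinder and the oxidiser.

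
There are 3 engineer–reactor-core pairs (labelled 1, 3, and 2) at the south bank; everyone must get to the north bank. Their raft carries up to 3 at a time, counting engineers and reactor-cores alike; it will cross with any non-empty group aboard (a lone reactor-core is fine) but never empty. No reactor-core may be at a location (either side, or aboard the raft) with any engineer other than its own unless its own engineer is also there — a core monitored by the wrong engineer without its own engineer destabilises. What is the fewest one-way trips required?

Counting alone: each trip to the north bank takes at most 3 across and each return brings at least 1 back, so after t trips out (and t−1 returns) at most 3t − (t−1) of the 6 are across; that first reaches 6 at t = 3, so at least 5 crossings are needed.
The plan below uses exactly 5 crossings, so it is optimal:
1. engineer 1 and reactor-core 1 cross → the north bank.
2. engineer 1 crosses ← the south bank.
3. engineer 1, engineer 2, and engineer 3 cross → the north bank.
4. reactor-core 1 crosses ← the south bank.
5. reactor-core 1, reactor-core 2, and reactor-core 3 cross → the north bank.

5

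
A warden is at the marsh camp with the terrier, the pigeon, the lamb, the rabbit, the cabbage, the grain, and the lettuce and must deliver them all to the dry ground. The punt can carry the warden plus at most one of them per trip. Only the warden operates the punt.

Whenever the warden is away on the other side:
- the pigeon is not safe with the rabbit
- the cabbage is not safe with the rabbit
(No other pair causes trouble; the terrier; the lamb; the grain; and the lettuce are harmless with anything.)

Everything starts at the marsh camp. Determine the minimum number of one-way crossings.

15

Counting alone: the warden can take at most 1 across per trip to the dry ground, so moving all 7 needs at least 7 loaded trips out, with a return between consecutive ones — at least 13 crossings.
The safety rule pushes this higher. Following every safe sequence of crossings, the most of the 7 that can be at the dry ground as the punt arrives there on crossing 13 is 6 — never all 7.
So no plan with fewer than 15 crossings exists, and this one achieves 15:
1. Warden goes to the dry ground with the rabbit.
2. Warden goes back to the marsh camp alone.
3. Warden goes to the dry ground with the terrier.
4. Warden goes back to the marsh camp alone.
5. Warden goes to the dry ground with the pigeon.
6. Warden goes back to the marsh camp with the rabbit.
7. Warden goes to the dry ground with the cabbage.
8. Warden goes back to the marsh camp alone.
9. Warden goes to the dry ground with the lamb.
10. Warden goes back to the marsh camp alone.
11. Warden goes to the dry ground with the grain.
12. Warden goes back to the marsh camp alone.
13. Warden goes to the dry ground with the lettuce.
14. Warden goes back to the marsh camp alone.
15. Warden goes to the dry ground with the rabbit.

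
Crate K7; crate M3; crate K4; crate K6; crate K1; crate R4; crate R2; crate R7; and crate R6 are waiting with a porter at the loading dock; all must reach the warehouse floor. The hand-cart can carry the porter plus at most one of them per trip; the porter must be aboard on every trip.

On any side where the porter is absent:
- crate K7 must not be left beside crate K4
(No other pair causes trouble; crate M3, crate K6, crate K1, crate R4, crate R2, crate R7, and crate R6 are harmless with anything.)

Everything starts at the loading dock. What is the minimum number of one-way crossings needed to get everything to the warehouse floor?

17

Counting alone: the porter can take at most 1 across per trip to the warehouse floor, so moving all 9 needs at least 9 loaded trips out, with a return between consecutive ones — at least 17 crossings.
The plan below uses exactly 17 crossings, so it is optimal:
1. Porter goes to the warehouse floor with crate K7.  [the loading dock: crate K1, crate K4, crate K6, crate M3, crate R2, crate R4, crate R6, crate R7 | the warehouse floor: crate K7]
2. Porter goes back to the loading dock alone.  [the loading dock: crate K1, crate K4, crate K6, crate M3, crate R2, crate R4, crate R6, crate R7 | the warehouse floor: crate K7]
3. Porter goes to the warehouse floor with crate M3.  [the loading dock: crate K1, crate K4, crate K6, crate R2, crate R4, crate R6, crate R7 | the warehouse floor: crate K7, crate M3]
4. Porter goes back to the loading dock alone.  [the loading dock: crate K1, crate K4, crate K6, crate R2, crate R4, crate R6, crate R7 | the warehouse floor: crate K7, crate M3]
5. Porter goes to the warehouse floor with crate K6.  [the loading dock: crate K1, crate K4, crate R2, crate R4, crate R6, crate R7 | the warehouse floor: crate K6, crate K7, crate M3]
6. Porter goes back to the loading dock alone.  [the loading dock: crate K1, crate K4, crate R2, crate R4, crate R6, crate R7 | the warehouse floor: crate K6, crate K7, crate M3]
7. Porter goes to the warehouse floor with crate K1.  [the loading dock: crate K4, crate R2, crate R4, crate R6, crate R7 | the warehouse floor: crate K1, crate K6, crate K7, crate M3]
8. Porter goes back to the loading dock alone.  [the loading dock: crate K4, crate R2, crate R4, crate R6, crate R7 | the warehouse floor: crate K1, crate K6, crate K7, crate M3]
9. Porter goes to the warehouse floor with crate R4.  [the loading dock: crate K4, crate R2, crate R6, crate R7 | the warehouse floor: crate K1, crate K6, crate K7, crate M3, crate R4]
10. Porter goes back to the loading dock alone.  [the loading dock: crate K4, crate R2, crate R6, crate R7 | the warehouse floor: crate K1, crate K6, crate K7, crate M3, crate R4]
11. Porter goes to the warehouse floor with crate R2.  [the loading dock: crate K4, crate R6, crate R7 | the warehouse floor: crate K1, crate K6, crate K7, crate M3, crate R2, crate R4]
12. Porter goes back to the loading dock alone.  [the loading dock: crate K4, crate R6, crate R7 | the warehouse floor: crate K1, crate K6, crate K7, crate M3, crate R2, crate R4]
13. Porter goes to the warehouse floor with crate R7.  [the loading dock: crate K4, crate R6 | the warehouse floor: crate K1, crate K6, crate K7, crate M3, crate R2, crate R4, crate R7]
14. Porter goes back to the loading dock alone.  [the loading dock: crate K4, crate R6 | the warehouse floor: crate K1, crate K6, crate K7, crate M3, crate R2, crate R4, crate R7]
15. Porter goes to the warehouse floor with crate R6.  [the loading dock: crate K4 | the warehouse floor: crate K1, crate K6, crate K7, crate M3, crate R2, crate R4, crate R6, crate R7]
16. Porter goes back to the loading dock alone.  [the loading dock: crate K4 | the warehouse floor: crate K1, crate K6, crate K7, crate M3, crate R2, crate R4, crate R6, crate R7]
17. Porter goes to the warehouse floor with crate K4.  [the loading dock: — | the warehouse floor: crate K1, crate K4, crate K6, crate K7, crate M3, crate R2, crate R4, crate R6, crate R7]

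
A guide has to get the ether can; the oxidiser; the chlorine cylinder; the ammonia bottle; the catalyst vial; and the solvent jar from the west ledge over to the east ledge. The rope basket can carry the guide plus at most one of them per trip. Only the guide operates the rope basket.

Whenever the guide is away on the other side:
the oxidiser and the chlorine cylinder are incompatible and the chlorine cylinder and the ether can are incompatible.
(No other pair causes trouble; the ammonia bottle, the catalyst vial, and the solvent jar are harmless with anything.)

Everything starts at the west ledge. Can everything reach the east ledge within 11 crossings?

Counting alone: the guide can take at most 1 across per trip to the east ledge, so moving all 6 needs at least 6 loaded trips out, with a return between consecutive ones — at least 11 crossings.
The safety rule pushes this higher. Following every safe sequence of crossings, the most of the 6 that can be at the east ledge as the rope basket arrives there on crossing 11 is 5 — never all 6.
So the move cannot be finished within 11 crossings. (The shortest complete plan takes 13:)
1. Guide goes to the east ledge with the chlorine cylinder.  [the west ledge: the ammonia bottle, the catalyst vial, the ether can, the oxidiser, the solvent jar | the east ledge: the chlorine cylinder]
2. Guide goes back to the west ledge alone.  [the west ledge: the ammonia bottle, the catalyst vial, the ether can, the oxidiser, the solvent jar | the east ledge: the chlorine cylinder]
3. Guide goes to the east ledge with the ether can.  [the west ledge: the ammonia bottle, the catalyst vial, the oxidiser, the solvent jar | the east ledge: the chlorine cylinder, the ether can]
4. Guide goes back to the west ledge with the chlorine cylinder.  [the west ledge: the ammonia bottle, the catalyst vial, the chlorine cylinder, the oxidiser, the solvent jar | the east ledge: the ether can]
5. Guide goes to the east ledge with the oxidiser.  [the west ledge: the ammonia bottle, the catalyst vial, the chlorine cylinder, the solvent jar | the east ledge: the ether can, the oxidiser]
6. Guide goes back to the west ledge alone.  [the west ledge: the ammonia bottle, the catalyst vial, the chlorine cylinder, the solvent jar | the east ledge: the ether can, the oxidiser]
7. Guide goes to the east ledge with the ammonia bottle.  [the west ledge: the catalyst vial, the chlorine cylinder, the solvent jar | the east ledge: the ammonia bottle, the ether can, the oxidiser]
8. Guide goes back to the west ledge alone.  [the west ledge: the catalyst vial, the chlorine cylinder, the solvent jar | the east ledge: the ammonia bottle, the ether can, the oxidiser]
9. Guide goes to the east ledge with the catalyst vial.  [the west ledge: the chlorine cylinder, the solvent jar | the east ledge: the ammonia bottle, the catalyst vial, the ether can, the oxidiser]
10. Guide goes back to the west ledge alone.  [the west ledge: the chlorine cylinder, the solvent jar | the east ledge: the ammonia bottle, the catalyst vial, the ether can, the oxidiser]
11. Guide goes to the east ledge with the solvent jar.  [the west ledge: the chlorine cylinder | the east ledge: the ammonia bottle, the catalyst vial, the ether can, the oxidiser, the solvent jar]
12. Guide goes back to the west ledge alone.  [the west ledge: the chlorine cylinder | the east ledge: the ammonia bottle, the catalyst vial, the ether can, the oxidiser, the solvent jar]
13. Guide goes to the east ledge with the chlorine cylinder.  [the west ledge: — | the east ledge: the ammonia bottle, the catalyst vial, the chlorine cylinder, the ether can, the oxidiser, the solvent jar]

No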